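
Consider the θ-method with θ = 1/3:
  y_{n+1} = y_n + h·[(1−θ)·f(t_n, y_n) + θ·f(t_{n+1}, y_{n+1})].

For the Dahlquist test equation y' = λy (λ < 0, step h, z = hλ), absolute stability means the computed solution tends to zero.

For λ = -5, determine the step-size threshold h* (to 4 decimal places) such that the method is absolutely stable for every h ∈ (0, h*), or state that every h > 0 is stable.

Set f=λy, z=hλ:
  y_{n+1} = y_n + z·[2/3·y_n + 1/3·y_{n+1}] ⇒ (1 − 1/3z)y_{n+1} = (1 + 2/3z)y_n
  Hence R(z) = (1 + 2/3z)/(1 − 1/3z).

Find x<0 with |R(x)|<1.
x=-1.02: |R|=0.2388
R=−1: 1+2/3x = −1+1/3x ⇒ -1/3x=2 ⇒ x=2/(-1/3)=-6.0000
Confirm numerically:
  x=-5.127: |R|=0.89258 <1
  x=-4.875: |R|=0.85714 <1
  x=-4.577: |R|=0.81219 <1
  x=-6.359: |R|=1.03836 >1
  x=-6.221: |R|=1.02397 >1
Interval (-6.0000, 0).

(-6.0000,0); λ=-5 ⇒ h* = (6)/5 = 1.2000.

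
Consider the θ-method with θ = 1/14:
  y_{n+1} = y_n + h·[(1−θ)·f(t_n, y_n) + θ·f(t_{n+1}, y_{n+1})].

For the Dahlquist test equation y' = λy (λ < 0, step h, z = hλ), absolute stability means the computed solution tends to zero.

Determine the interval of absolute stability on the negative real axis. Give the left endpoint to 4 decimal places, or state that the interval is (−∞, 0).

Test eqn y'=λy, z=hλ:
  y_{n+1} = y_n + z·[13/14·y_n + 1/14·y_{n+1}] ⇒ (1 − 1/14z)y_{n+1} = (1 + 13/14z)y_n
  ⇒ R(z) = (1 + 13/14z)/(1 − 1/14z).

Need |R(x)|<1, x<0.
x=-0.64: |R|=0.3880
R=−1: 1+13/14x = −1+1/14x ⇒ -6/7x=2 ⇒ x=2/(-6/7)=-2.3333
Confirm numerically:
  x=-1.998: |R|=0.74847 <1
  x=-1.729: |R|=0.53894 <1
  x=-1.647: |R|=0.47364 <1
  x=-0.934: |R|=0.12441 <1
  x=-2.770: |R|=1.31246 >1
  x=-2.571: |R|=1.17211 >1
  x=-2.447: |R|=1.08293 >1
Interval (-2.3333, 0).

(-2.3333, 0).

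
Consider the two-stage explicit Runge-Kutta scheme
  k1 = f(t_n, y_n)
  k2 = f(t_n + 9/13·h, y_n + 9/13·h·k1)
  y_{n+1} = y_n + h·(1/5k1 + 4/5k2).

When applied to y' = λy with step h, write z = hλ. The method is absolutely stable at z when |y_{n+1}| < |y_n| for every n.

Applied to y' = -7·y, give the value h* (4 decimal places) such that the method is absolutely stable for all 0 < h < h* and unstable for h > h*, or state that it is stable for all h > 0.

Set f=λy, z=hλ:
  k1=λy_n ⇒ h·k1=z·y_n;  k2=λ(1+9/13z)y_n ⇒ h·k2=z(1+9/13z)y_n
  y_{n+1}/y_n = 1 + 1/5z + 4/5z(1+9/13z) = 1 + z + 36/65z²
  R(z) = 1 + z + 36/65z².

Need |R(x)|<1, x<0.
x=-1.31: |R|=0.6405
R=1: x+36/65x²=0 ⇒ x=−65/36=-1.8056; min R=1−1/(4·36/65)=0.5486>−1
Confirm numerically:
  x=-1.763: |R|=0.95845 <1
  x=-1.333: |R|=0.65112 <1
  x=-0.830: |R|=0.55154 <1
  x=-0.731: |R|=0.56495 <1
  x=-2.215: |R|=1.50229 >1
  x=-1.947: |R|=1.15252 >1
So |R|<1 on (-1.8056, 0).

(-1.8056,0); λ=-7 ⇒ h* = (65/36)/7 = 0.2579.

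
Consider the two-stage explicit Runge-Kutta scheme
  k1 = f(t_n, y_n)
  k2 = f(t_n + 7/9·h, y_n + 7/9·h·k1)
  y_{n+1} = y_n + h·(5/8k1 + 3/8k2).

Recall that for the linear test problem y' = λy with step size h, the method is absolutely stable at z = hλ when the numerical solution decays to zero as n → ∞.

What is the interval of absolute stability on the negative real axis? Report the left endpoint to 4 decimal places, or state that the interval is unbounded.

With y'=λy (z=hλ):
  k1=λy_n ⇒ h·k1=z·y_n;  k2=λ(1+7/9z)y_n ⇒ h·k2=z(1+7/9z)y_n
  y_{n+1}/y_n = 1 + 5/8z + 3/8z(1+7/9z) = 1 + z + 7/24z²
  R(z) = 1 + z + 7/24z².

Boundary: |R(x)|=1, x<0.
x=-1.76: |R|=0.1435
R=1: x+7/24x²=0 ⇒ x=−24/7=-3.4286; min R=1−1/(4·7/24)=0.1429>−1
Confirm numerically:
  x=-3.123: |R|=0.72166 <1
  x=-2.753: |R|=0.45754 <1
  x=-1.600: |R|=0.14667 <1
  x=-4.020: |R|=1.69345 >1
  x=-3.485: |R|=1.05736 >1
Stable set (-3.4286, 0).

z∈(-3.4286,0).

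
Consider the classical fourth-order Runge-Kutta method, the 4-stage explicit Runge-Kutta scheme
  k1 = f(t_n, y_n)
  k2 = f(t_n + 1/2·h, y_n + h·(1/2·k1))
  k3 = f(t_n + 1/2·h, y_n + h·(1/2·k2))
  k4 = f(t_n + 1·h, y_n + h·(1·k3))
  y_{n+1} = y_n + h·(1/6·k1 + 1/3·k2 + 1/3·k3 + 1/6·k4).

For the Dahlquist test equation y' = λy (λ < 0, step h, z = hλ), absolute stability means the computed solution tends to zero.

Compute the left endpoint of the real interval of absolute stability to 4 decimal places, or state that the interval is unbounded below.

z* = -2.7853.

Test eqn y'=λy, z=hλ:
  order 4, 4-stage ⇒ R(z)=1+z+z^2/2+z^3/6+z^4/24
  (e.g. R(-0.57)=0.56598, |R|=0.56598)

Solve |R(x)|<1 on ℝ⁻.
x=-0.57: |R|=0.5660
|R(-2.71)|=0.8923 |R(-2.19)|=0.4159 |R(-0.77)|=0.4650
Bisect:
  x_lo=-3.6202 |R|=3.1820  x_hi=-0.2033 |R|=0.8160
  mid=-1.91178 |R|=0.30771 →hi
  mid=-2.76600 |R|=0.97130 →hi
  mid=-3.19311 |R|=1.81030 →lo
  mid=-2.97956 |R|=1.33463 →lo
  mid=-2.87278 |R|=1.14011 →lo
  mid=-2.81939 |R|=1.05264 →lo
  mid=-2.79270 |R|=1.01122 →lo
  mid=-2.77935 |R|=0.99107 →hi
  mid=-2.78602 |R|=1.00110 →lo
  mid=-2.78269 |R|=0.99607 →hi
  ...
  [-2.78540,-2.78519] ⇒ x*=-2.7853
Interval (-2.7853, 0).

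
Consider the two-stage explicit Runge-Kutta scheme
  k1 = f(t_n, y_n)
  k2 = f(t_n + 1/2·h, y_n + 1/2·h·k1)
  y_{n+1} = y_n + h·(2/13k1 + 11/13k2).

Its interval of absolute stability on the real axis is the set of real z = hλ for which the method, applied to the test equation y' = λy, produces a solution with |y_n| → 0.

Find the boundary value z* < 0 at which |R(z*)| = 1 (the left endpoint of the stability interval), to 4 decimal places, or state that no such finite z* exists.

z* = -2.3636.

On y'=λy, z=hλ:
  k1=λy_n ⇒ h·k1=z·y_n;  k2=λ(1+1/2z)y_n ⇒ h·k2=z(1+1/2z)y_n
  y_{n+1}/y_n = 1 + 2/13z + 11/13z(1+1/2z) = 1 + z + 11/26z²
  so R(z) = 1 + z + 11/26z².

Boundary: |R(x)|=1, x<0.
x=-0.56: |R|=0.5727
R=1: x+11/26x²=0 ⇒ x=−26/11=-2.3636; min R=1−1/(4·11/26)=0.4091>−1
Confirm numerically:
  x=-2.309: |R|=0.94663 <1
  x=-1.762: |R|=0.55150 <1
  x=-1.366: |R|=0.42344 <1
  x=-2.782: |R|=1.49241 >1
  x=-2.403: |R|=1.04002 >1
Interval (-2.3636, 0).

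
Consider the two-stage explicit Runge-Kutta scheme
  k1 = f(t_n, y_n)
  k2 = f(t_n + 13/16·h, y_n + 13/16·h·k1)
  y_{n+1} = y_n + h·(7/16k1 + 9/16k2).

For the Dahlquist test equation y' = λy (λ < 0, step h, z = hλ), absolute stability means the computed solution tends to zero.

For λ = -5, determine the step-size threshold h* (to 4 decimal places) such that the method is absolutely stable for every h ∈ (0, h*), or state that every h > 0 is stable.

(-2.1880,0); λ=-5 ⇒ h* = (256/117)/5 = 0.4376.

Set f=λy, z=hλ:
  k1=λy_n ⇒ h·k1=z·y_n;  k2=λ(1+13/16z)y_n ⇒ h·k2=z(1+13/16z)y_n
  y_{n+1}/y_n = 1 + 7/16z + 9/16z(1+13/16z) = 1 + z + 117/256z²
  Hence R(z) = 1 + z + 117/256z².

Boundary: |R(x)|=1, x<0.
x=-1.61: |R|=0.5747
R=1: x+117/256x²=0 ⇒ x=−256/117=-2.1880; min R=1−1/(4·117/256)=0.4530>−1
Confirm numerically:
  x=-1.806: |R|=0.68467 <1
  x=-1.589: |R|=0.56497 <1
  x=-1.322: |R|=0.47675 <1
  x=-1.222: |R|=0.46048 <1
  x=-2.769: |R|=1.73522 >1
  x=-2.389: |R|=1.21942 >1
Stable set (-2.1880, 0).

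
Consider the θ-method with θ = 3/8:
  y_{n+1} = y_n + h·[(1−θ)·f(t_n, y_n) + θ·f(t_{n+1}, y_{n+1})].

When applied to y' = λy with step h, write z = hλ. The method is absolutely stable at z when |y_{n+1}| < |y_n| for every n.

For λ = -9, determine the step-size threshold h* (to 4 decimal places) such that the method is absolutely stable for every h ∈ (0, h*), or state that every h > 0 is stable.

With y'=λy (z=hλ):
  y_{n+1} = y_n + z·[5/8·y_n + 3/8·y_{n+1}] ⇒ (1 − 3/8z)y_{n+1} = (1 + 5/8z)y_n
  so R(z) = (1 + 5/8z)/(1 − 3/8z).

Boundary: |R(x)|=1, x<0.
x=-1: |R|=0.2727
R=−1: 1+5/8x = −1+3/8x ⇒ -1/4x=2 ⇒ x=2/(-1/4)=-8.0000
Confirm numerically:
  x=-7.702: |R|=0.98084 <1
  x=-4.837: |R|=0.71898 <1
  x=-4.611: |R|=0.68955 <1
  x=-8.464: |R|=1.02779 >1
  x=-8.274: |R|=1.01670 >1
  x=-8.238: |R|=1.01455 >1
Stable set (-8.0000, 0).

(-8.0000,0); λ=-9 ⇒ h* = (8)/9 = 0.8889.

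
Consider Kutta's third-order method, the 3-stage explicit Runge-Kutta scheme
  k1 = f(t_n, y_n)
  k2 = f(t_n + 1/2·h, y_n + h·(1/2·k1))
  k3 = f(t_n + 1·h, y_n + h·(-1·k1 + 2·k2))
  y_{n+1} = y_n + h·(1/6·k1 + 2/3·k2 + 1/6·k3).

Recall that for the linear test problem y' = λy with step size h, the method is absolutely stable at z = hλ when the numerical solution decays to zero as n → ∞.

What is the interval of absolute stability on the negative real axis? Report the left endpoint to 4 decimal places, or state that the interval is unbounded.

Test eqn y'=λy, z=hλ:
  order 3, 3-stage ⇒ R(z)=1+z+z^2/2+z^3/6
  (e.g. R(-0.96)=0.35334, |R|=0.35334)

Boundary: |R(x)|=1, x<0.
x=-0.96: |R|=0.3533
|R(-1.7)|=0.0738 |R(-1.35)|=0.1512 |R(-1.14)|=0.2629
Bisect:
  x_lo=-2.8738 |R|=1.7001  x_hi=-0.0844 |R|=0.9190
  mid=-1.47912 |R|=0.07544 →hi
  mid=-2.17647 |R|=0.52629 →hi
  mid=-2.52515 |R|=1.02051 →lo
  mid=-2.35081 |R|=0.75287 →hi
  mid=-2.43798 |R|=0.88123 →hi
  mid=-2.48156 |R|=0.94946 →hi
  mid=-2.50336 |R|=0.98463 →hi
  ...
  [-2.51289,-2.51272] ⇒ x*=-2.5127
Stable set (-2.5127, 0).

(-2.5127, 0).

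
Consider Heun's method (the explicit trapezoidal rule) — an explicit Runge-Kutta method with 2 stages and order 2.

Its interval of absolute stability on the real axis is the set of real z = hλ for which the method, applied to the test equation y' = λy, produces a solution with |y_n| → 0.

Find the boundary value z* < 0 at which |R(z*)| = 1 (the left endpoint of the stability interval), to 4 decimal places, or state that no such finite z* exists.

On y'=λy, z=hλ:
  order 2, 2-stage ⇒ R(z)=1+z+z^2/2
  (e.g. R(-0.9)=0.50500, |R|=0.50500)

Solve |R(x)|<1 on ℝ⁻.
x=-0.9: |R|=0.5050
|R(-1.96)|=0.9608 |R(-1.87)|=0.8785 |R(-1.15)|=0.5112
Bisect:
  x_lo=-2.5160 |R|=1.6491  x_hi=-0.2409 |R|=0.7881
  mid=-1.37845 |R|=0.57161 →hi
  mid=-1.94721 |R|=0.94861 →hi
  mid=-2.23159 |R|=1.25841 →lo
  mid=-2.08940 |R|=1.09340 →lo
  mid=-2.01831 |R|=1.01847 →lo
  mid=-1.98276 |R|=0.98291 →hi
  mid=-2.00053 |R|=1.00053 →lo
  mid=-1.99165 |R|=0.99168 →hi
  mid=-1.99609 |R|=0.99610 →hi
  ...
  [-2.00012,-1.99998] ⇒ x*=-2.0000
Interval (-2.0000, 0).

z* = -2.0000.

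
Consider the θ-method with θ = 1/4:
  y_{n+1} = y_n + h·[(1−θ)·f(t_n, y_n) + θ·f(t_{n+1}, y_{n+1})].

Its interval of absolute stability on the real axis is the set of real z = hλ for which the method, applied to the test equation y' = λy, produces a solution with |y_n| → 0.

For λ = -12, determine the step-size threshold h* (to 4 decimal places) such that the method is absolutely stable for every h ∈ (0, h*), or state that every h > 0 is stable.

With y'=λy (z=hλ):
  y_{n+1} = y_n + z·[3/4·y_n + 1/4·y_{n+1}] ⇒ (1 − 1/4z)y_{n+1} = (1 + 3/4z)y_n
  ⇒ R(z) = (1 + 3/4z)/(1 − 1/4z).

Find x<0 with |R(x)|<1.
x=-1.2: |R|=0.0769
R=−1: 1+3/4x = −1+1/4x ⇒ -1/2x=2 ⇒ x=2/(-1/2)=-4.0000
Confirm numerically:
  x=-3.279: |R|=0.80190 <1
  x=-2.885: |R|=0.67611 <1
  x=-2.190: |R|=0.41519 <1
  x=-2.188: |R|=0.41435 <1
  x=-4.584: |R|=1.13607 >1
  x=-4.052: |R|=1.01292 >1
So |R|<1 on (-4.0000, 0).

(-4.0000,0); λ=-12 ⇒ h* = (4)/12 = 0.3333.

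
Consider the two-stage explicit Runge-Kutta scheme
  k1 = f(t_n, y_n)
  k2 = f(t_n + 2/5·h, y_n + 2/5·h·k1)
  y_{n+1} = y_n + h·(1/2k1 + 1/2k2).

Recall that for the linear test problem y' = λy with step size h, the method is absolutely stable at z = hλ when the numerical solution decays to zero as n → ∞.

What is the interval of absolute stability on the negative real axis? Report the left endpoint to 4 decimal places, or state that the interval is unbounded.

(-5.0000, 0).

On y'=λy, z=hλ:
  k1=λy_n ⇒ h·k1=z·y_n;  k2=λ(1+2/5z)y_n ⇒ h·k2=z(1+2/5z)y_n
  y_{n+1}/y_n = 1 + 1/2z + 1/2z(1+2/5z) = 1 + z + 1/5z²
  Hence R(z) = 1 + z + 1/5z².

Find x<0 with |R(x)|<1.
x=-1.53: |R|=0.0618
R=1: x+1/5x²=0 ⇒ x=−5=-5.0000; min R=1−1/(4·1/5)=-0.2500>−1
Confirm numerically:
  x=-4.158: |R|=0.29979 <1
  x=-3.023: |R|=0.19529 <1
  x=-2.701: |R|=0.24192 <1
  x=-5.410: |R|=1.44362 >1
  x=-5.316: |R|=1.33597 >1
  x=-5.078: |R|=1.07922 >1
Interval (-5.0000, 0).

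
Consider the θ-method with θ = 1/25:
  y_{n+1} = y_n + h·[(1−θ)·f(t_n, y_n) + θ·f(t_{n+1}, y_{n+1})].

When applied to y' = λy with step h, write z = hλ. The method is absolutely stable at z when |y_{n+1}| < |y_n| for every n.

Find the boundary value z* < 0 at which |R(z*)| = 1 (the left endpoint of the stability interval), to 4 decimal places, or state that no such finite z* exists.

On y'=λy, z=hλ:
  y_{n+1} = y_n + z·[24/25·y_n + 1/25·y_{n+1}] ⇒ (1 − 1/25z)y_{n+1} = (1 + 24/25z)y_n
  R(z) = (1 + 24/25z)/(1 − 1/25z).

Need |R(x)|<1, x<0.
x=-0.63: |R|=0.3855
R=−1: 1+24/25x = −1+1/25x ⇒ -23/25x=2 ⇒ x=2/(-23/25)=-2.1739
Confirm numerically:
  x=-1.956: |R|=0.81407 <1
  x=-1.933: |R|=0.79427 <1
  x=-1.535: |R|=0.44620 <1
  x=-1.060: |R|=0.01688 <1
  x=-2.421: |R|=1.20725 >1
  x=-2.260: |R|=1.07263 >1
Interval (-2.1739, 0).

z* = -2.1739.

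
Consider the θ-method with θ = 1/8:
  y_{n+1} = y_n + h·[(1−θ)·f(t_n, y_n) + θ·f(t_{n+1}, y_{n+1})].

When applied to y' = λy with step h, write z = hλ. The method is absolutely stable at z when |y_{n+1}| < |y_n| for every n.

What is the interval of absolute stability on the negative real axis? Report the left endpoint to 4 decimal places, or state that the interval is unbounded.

z∈(-2.6667,0).

With y'=λy (z=hλ):
  y_{n+1} = y_n + z·[7/8·y_n + 1/8·y_{n+1}] ⇒ (1 − 1/8z)y_{n+1} = (1 + 7/8z)y_n
  Hence R(z) = (1 + 7/8z)/(1 − 1/8z).

Solve |R(x)|<1 on ℝ⁻.
x=-1.07: |R|=0.0562
R=−1: 1+7/8x = −1+1/8x ⇒ -3/4x=2 ⇒ x=2/(-3/4)=-2.6667
Confirm numerically:
  x=-2.284: |R|=0.77674 <1
  x=-2.014: |R|=0.60895 <1
  x=-1.577: |R|=0.31732 <1
  x=-1.526: |R|=0.28155 <1
  x=-3.088: |R|=1.22799 >1
  x=-3.009: |R|=1.18657 >1
  x=-2.723: |R|=1.03152 >1
Interval (-2.6667, 0).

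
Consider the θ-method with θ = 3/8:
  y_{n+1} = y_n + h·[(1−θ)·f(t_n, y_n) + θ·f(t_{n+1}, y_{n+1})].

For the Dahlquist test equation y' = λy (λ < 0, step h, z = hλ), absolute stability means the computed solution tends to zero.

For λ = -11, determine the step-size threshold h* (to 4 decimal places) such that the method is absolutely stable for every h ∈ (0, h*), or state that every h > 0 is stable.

(-8.0000,0); λ=-11 ⇒ h* = (8)/11 = 0.7273.

On y'=λy, z=hλ:
  y_{n+1} = y_n + z·[5/8·y_n + 3/8·y_{n+1}] ⇒ (1 − 3/8z)y_{n+1} = (1 + 5/8z)y_n
  so R(z) = (1 + 5/8z)/(1 − 3/8z).

Boundary: |R(x)|=1, x<0.
x=-1.25: |R|=0.1489
R=−1: 1+5/8x = −1+3/8x ⇒ -1/4x=2 ⇒ x=2/(-1/4)=-8.0000
Confirm numerically:
  x=-7.693: |R|=0.98024 <1
  x=-6.379: |R|=0.88053 <1
  x=-4.859: |R|=0.72175 <1
  x=-8.576: |R|=1.03416 >1
  x=-8.267: |R|=1.01628 >1
  x=-8.263: |R|=1.01604 >1
So |R|<1 on (-8.0000, 0).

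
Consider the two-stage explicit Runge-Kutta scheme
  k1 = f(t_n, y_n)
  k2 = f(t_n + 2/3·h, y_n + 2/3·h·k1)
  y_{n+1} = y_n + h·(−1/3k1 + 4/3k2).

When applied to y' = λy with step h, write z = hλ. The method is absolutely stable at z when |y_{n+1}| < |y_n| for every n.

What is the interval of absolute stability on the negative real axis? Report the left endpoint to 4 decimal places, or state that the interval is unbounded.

(-1.1250, 0).

With y'=λy (z=hλ):
  k1=λy_n ⇒ h·k1=z·y_n;  k2=λ(1+2/3z)y_n ⇒ h·k2=z(1+2/3z)y_n
  y_{n+1}/y_n = 1 − 1/3z + 4/3z(1+2/3z) = 1 + z + 8/9z²
  ⇒ R(z) = 1 + z + 8/9z².

Boundary: |R(x)|=1, x<0.
x=-0.59: |R|=0.7194
R=1: x+8/9x²=0 ⇒ x=−9/8=-1.1250; min R=1−1/(4·8/9)=0.7188>−1
Confirm numerically:
  x=-0.982: |R|=0.87518 <1
  x=-0.890: |R|=0.81409 <1
  x=-0.611: |R|=0.72084 <1
  x=-0.466: |R|=0.72703 <1
  x=-1.636: |R|=1.74311 >1
  x=-1.561: |R|=1.60497 >1
Interval (-1.1250, 0).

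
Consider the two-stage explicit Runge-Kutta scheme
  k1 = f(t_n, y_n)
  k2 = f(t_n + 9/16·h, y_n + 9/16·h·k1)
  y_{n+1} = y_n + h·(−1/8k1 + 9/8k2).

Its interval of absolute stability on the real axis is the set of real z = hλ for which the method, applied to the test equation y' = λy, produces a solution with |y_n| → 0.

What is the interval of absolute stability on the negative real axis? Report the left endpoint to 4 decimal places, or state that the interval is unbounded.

z∈(-1.5802,0).

Test eqn y'=λy, z=hλ:
  k1=λy_n ⇒ h·k1=z·y_n;  k2=λ(1+9/16z)y_n ⇒ h·k2=z(1+9/16z)y_n
  y_{n+1}/y_n = 1 − 1/8z + 9/8z(1+9/16z) = 1 + z + 81/128z²
  R(z) = 1 + z + 81/128z².

Boundary: |R(x)|=1, x<0.
x=-0.46: |R|=0.6739
R=1: x+81/128x²=0 ⇒ x=−128/81=-1.5802; min R=1−1/(4·81/128)=0.6049>−1
Confirm numerically:
  x=-1.113: |R|=0.67091 <1
  x=-1.037: |R|=0.64351 <1
  x=-0.670: |R|=0.61407 <1
  x=-2.084: |R|=1.66434 >1
  x=-1.856: |R|=1.32387 >1
  x=-1.804: |R|=1.25544 >1
Stable set (-1.5802, 0).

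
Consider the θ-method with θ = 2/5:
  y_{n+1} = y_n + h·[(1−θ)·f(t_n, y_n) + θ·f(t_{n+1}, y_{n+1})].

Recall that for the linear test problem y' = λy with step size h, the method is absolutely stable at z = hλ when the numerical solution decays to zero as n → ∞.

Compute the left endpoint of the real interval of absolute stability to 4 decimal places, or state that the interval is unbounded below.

On y'=λy, z=hλ:
  y_{n+1} = y_n + z·[3/5·y_n + 2/5·y_{n+1}] ⇒ (1 − 2/5z)y_{n+1} = (1 + 3/5z)y_n
  R(z) = (1 + 3/5z)/(1 − 2/5z).

Need |R(x)|<1, x<0.
x=-0.8: |R|=0.3939
R=−1: 1+3/5x = −1+2/5x ⇒ -1/5x=2 ⇒ x=2/(-1/5)=-10.0000
Confirm numerically:
  x=-9.806: |R|=0.99212 <1
  x=-9.131: |R|=0.96264 <1
  x=-7.156: |R|=0.85273 <1
  x=-6.197: |R|=0.78136 <1
  x=-10.592: |R|=1.02261 >1
  x=-10.339: |R|=1.01320 >1
Interval (-10.0000, 0).

z* = -10.0000.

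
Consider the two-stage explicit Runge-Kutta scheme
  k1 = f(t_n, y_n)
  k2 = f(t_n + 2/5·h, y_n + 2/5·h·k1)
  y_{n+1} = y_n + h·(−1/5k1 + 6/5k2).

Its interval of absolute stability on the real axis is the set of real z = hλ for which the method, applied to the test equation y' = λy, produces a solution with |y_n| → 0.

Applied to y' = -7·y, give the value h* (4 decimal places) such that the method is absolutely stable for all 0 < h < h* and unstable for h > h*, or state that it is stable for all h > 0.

Set f=λy, z=hλ:
  k1=λy_n ⇒ h·k1=z·y_n;  k2=λ(1+2/5z)y_n ⇒ h·k2=z(1+2/5z)y_n
  y_{n+1}/y_n = 1 − 1/5z + 6/5z(1+2/5z) = 1 + z + 12/25z²
  R(z) = 1 + z + 12/25z².

Find x<0 with |R(x)|<1.
x=-0.35: |R|=0.7088
R=1: x+12/25x²=0 ⇒ x=−25/12=-2.0833; min R=1−1/(4·12/25)=0.4792>−1
Confirm numerically:
  x=-2.059: |R|=0.97595 <1
  x=-2.052: |R|=0.96914 <1
  x=-1.069: |R|=0.47953 <1
  x=-2.499: |R|=1.49860 >1
  x=-2.136: |R|=1.05400 >1
  x=-2.118: |R|=1.03524 >1
Interval (-2.0833, 0).

(-2.0833,0); λ=-7 ⇒ h* = (25/12)/7 = 0.2976.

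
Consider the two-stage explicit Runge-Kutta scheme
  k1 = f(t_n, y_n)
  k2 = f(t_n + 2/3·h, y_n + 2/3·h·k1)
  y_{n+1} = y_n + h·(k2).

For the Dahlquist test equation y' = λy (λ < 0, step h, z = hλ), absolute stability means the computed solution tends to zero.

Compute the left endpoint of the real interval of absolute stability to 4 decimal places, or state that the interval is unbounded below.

Test eqn y'=λy, z=hλ:
  k1=λy_n ⇒ h·k1=z·y_n;  k2=λ(1+2/3z)y_n ⇒ h·k2=z(1+2/3z)y_n
  y_{n+1}/y_n = 1 + z(1+2/3z) = 1 + z + 2/3z²
  Hence R(z) = 1 + z + 2/3z².

Need |R(x)|<1, x<0.
x=-0.72: |R|=0.6256
R=1: x+2/3x²=0 ⇒ x=−3/2=-1.5000; min R=1−1/(4·2/3)=0.6250>−1
Confirm numerically:
  x=-1.296: |R|=0.82374 <1
  x=-1.193: |R|=0.75583 <1
  x=-0.719: |R|=0.62564 <1
  x=-1.970: |R|=1.61727 >1
  x=-1.783: |R|=1.33639 >1
  x=-1.650: |R|=1.16500 >1
Stable set (-1.5000, 0).

z* = -1.5000.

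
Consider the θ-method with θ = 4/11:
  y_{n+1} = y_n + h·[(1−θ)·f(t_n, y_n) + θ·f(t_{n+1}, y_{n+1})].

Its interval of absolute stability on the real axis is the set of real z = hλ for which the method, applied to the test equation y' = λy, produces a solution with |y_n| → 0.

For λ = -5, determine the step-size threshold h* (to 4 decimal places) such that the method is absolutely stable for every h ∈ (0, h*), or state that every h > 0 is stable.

With y'=λy (z=hλ):
  y_{n+1} = y_n + z·[7/11·y_n + 4/11·y_{n+1}] ⇒ (1 − 4/11z)y_{n+1} = (1 + 7/11z)y_n
  R(z) = (1 + 7/11z)/(1 − 4/11z).

Solve |R(x)|<1 on ℝ⁻.
x=-0.87: |R|=0.3391
R=−1: 1+7/11x = −1+4/11x ⇒ -3/11x=2 ⇒ x=2/(-3/11)=-7.3333
Confirm numerically:
  x=-5.035: |R|=0.77858 <1
  x=-4.991: |R|=0.77306 <1
  x=-3.985: |R|=0.62713 <1
  x=-7.689: |R|=1.02555 >1
  x=-7.572: |R|=1.01734 >1
Interval (-7.3333, 0).

(-7.3333,0); λ=-5 ⇒ h* = (22/3)/5 = 1.4667.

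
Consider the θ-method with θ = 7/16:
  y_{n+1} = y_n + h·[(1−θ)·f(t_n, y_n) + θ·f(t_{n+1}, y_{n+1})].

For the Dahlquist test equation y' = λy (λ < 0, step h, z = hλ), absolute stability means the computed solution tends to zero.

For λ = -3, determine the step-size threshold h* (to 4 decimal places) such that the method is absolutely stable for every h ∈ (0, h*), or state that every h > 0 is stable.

On y'=λy, z=hλ:
  y_{n+1} = y_n + z·[9/16·y_n + 7/16·y_{n+1}] ⇒ (1 − 7/16z)y_{n+1} = (1 + 9/16z)y_n
  so R(z) = (1 + 9/16z)/(1 − 7/16z).

Solve |R(x)|<1 on ℝ⁻.
x=-0.51: |R|=0.5830
R=−1: 1+9/16x = −1+7/16x ⇒ -1/8x=2 ⇒ x=2/(-1/8)=-16.0000
Confirm numerically:
  x=-14.148: |R|=0.96780 <1
  x=-12.905: |R|=0.94179 <1
  x=-9.912: |R|=0.85740 <1
  x=-6.894: |R|=0.71658 <1
  x=-16.511: |R|=1.00777 >1
  x=-16.130: |R|=1.00202 >1
Interval (-16.0000, 0).

(-16.0000,0); λ=-3 ⇒ h* = (16)/3 = 5.3333.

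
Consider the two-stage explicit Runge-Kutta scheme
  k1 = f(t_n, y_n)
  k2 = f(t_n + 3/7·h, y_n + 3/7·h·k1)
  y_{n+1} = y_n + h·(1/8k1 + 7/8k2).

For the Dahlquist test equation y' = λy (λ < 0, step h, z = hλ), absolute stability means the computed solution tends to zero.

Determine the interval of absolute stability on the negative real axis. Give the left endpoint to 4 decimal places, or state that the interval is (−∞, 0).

On y'=λy, z=hλ:
  k1=λy_n ⇒ h·k1=z·y_n;  k2=λ(1+3/7z)y_n ⇒ h·k2=z(1+3/7z)y_n
  y_{n+1}/y_n = 1 + 1/8z + 7/8z(1+3/7z) = 1 + z + 3/8z²
  ⇒ R(z) = 1 + z + 3/8z².

Find x<0 with |R(x)|<1.
x=-0.67: |R|=0.4983
R=1: x+3/8x²=0 ⇒ x=−8/3=-2.6667; min R=1−1/(4·3/8)=0.3333>−1
Confirm numerically:
  x=-1.825: |R|=0.42398 <1
  x=-1.576: |R|=0.35542 <1
  x=-1.251: |R|=0.33588 <1
  x=-3.095: |R|=1.49713 >1
  x=-2.775: |R|=1.11273 >1
  x=-2.724: |R|=1.05857 >1
So |R|<1 on (-2.6667, 0).

z∈(-2.6667,0).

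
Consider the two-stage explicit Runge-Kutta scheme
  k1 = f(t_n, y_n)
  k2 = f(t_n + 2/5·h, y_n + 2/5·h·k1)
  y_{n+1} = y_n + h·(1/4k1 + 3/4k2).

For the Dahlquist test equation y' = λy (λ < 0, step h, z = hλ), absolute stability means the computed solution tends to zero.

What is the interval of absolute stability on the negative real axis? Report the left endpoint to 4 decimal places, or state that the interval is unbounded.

Set f=λy, z=hλ:
  k1=λy_n ⇒ h·k1=z·y_n;  k2=λ(1+2/5z)y_n ⇒ h·k2=z(1+2/5z)y_n
  y_{n+1}/y_n = 1 + 1/4z + 3/4z(1+2/5z) = 1 + z + 3/10z²
  Hence R(z) = 1 + z + 3/10z².

Solve |R(x)|<1 on ℝ⁻.
x=-1.74: |R|=0.1683
R=1: x+3/10x²=0 ⇒ x=−10/3=-3.3333; min R=1−1/(4·3/10)=0.1667>−1
Confirm numerically:
  x=-2.955: |R|=0.66461 <1
  x=-2.320: |R|=0.29472 <1
  x=-1.370: |R|=0.19307 <1
  x=-3.599: |R|=1.28684 >1
  x=-3.366: |R|=1.03299 >1
Stable set (-3.3333, 0).

(-3.3333, 0).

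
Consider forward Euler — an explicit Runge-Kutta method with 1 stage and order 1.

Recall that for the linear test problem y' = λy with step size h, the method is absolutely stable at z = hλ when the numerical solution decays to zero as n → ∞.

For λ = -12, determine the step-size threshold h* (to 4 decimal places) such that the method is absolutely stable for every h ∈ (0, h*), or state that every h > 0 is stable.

On y'=λy, z=hλ:
  order 1, 1-stage ⇒ R(z)=1+z
  (e.g. R(-0.4)=0.60000, |R|=0.60000)

Find x<0 with |R(x)|<1.
x=-0.4: |R|=0.6000
|R(-1.5)|=0.5000 |R(-0.59)|=0.4100 |R(-0.57)|=0.4300
Bisect:
  x_lo=-2.3748 |R|=1.3748  x_hi=-0.2595 |R|=0.7405
  mid=-1.31717 |R|=0.31717 →hi
  mid=-1.84600 |R|=0.84600 →hi
  mid=-2.11041 |R|=1.11041 →lo
  mid=-1.97821 |R|=0.97821 →hi
  mid=-2.04431 |R|=1.04431 →lo
  mid=-2.01126 |R|=1.01126 →lo
  mid=-1.99473 |R|=0.99473 →hi
  mid=-2.00300 |R|=1.00300 →lo
  mid=-1.99886 |R|=0.99886 →hi
  ...
  [-2.00003,-1.99990] ⇒ x*=-2.0000
Interval (-2.0000, 0).

(-2.0000,0); λ=-12 ⇒ h* = 0.1667.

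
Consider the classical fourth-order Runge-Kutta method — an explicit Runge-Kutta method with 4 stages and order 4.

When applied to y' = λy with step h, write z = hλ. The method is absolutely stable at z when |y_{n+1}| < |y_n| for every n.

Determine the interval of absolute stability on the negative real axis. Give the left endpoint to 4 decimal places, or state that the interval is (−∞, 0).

(-2.7853, 0).

Set f=λy, z=hλ:
  order 4, 4-stage ⇒ R(z)=1+z+z^2/2+z^3/6+z^4/24
  (e.g. R(-1.13)=0.33590, |R|=0.33590)

Solve |R(x)|<1 on ℝ⁻.
x=-1.13: |R|=0.3359
|R(-2.91)|=1.2049 |R(-0.97)|=0.3852 |R(-0.51)|=0.6008
Bisect:
  x_lo=-3.5745 |R|=3.0044  x_hi=-0.2925 |R|=0.7464
  mid=-1.93350 |R|=0.31333 →hi
  mid=-2.75401 |R|=0.95385 →hi
  mid=-3.16427 |R|=1.73877 →lo
  mid=-2.95914 |R|=1.29534 →lo
  mid=-2.85658 |R|=1.11290 →lo
  mid=-2.80529 |R|=1.03057 →lo
  mid=-2.77965 |R|=0.99153 →hi
  mid=-2.79247 |R|=1.01088 →lo
  mid=-2.78606 |R|=1.00116 →lo
  ...
  [-2.78546,-2.78526] ⇒ x*=-2.7853
Stable set (-2.7853, 0).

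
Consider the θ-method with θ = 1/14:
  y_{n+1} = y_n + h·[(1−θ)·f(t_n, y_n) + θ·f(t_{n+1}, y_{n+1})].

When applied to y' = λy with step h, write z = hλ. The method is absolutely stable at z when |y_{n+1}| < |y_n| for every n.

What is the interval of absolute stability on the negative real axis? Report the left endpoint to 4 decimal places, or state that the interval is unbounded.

Test eqn y'=λy, z=hλ:
  y_{n+1} = y_n + z·[13/14·y_n + 1/14·y_{n+1}] ⇒ (1 − 1/14z)y_{n+1} = (1 + 13/14z)y_n
  ⇒ R(z) = (1 + 13/14z)/(1 − 1/14z).

Need |R(x)|<1, x<0.
x=-0.92: |R|=0.1367
R=−1: 1+13/14x = −1+1/14x ⇒ -6/7x=2 ⇒ x=2/(-6/7)=-2.3333
Confirm numerically:
  x=-1.992: |R|=0.74387 <1
  x=-1.248: |R|=0.14586 <1
  x=-1.145: |R|=0.05844 <1
  x=-2.713: |R|=1.27260 >1
  x=-2.415: |R|=1.05970 >1
Stable set (-2.3333, 0).

(-2.3333, 0).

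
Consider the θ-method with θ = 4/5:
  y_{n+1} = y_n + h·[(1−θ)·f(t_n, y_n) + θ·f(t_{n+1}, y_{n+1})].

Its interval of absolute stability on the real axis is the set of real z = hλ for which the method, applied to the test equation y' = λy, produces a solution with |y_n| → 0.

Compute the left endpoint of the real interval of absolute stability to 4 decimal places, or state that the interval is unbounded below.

interval (−∞, 0).

Test eqn y'=λy, z=hλ:
  y_{n+1} = y_n + z·[1/5·y_n + 4/5·y_{n+1}] ⇒ (1 − 4/5z)y_{n+1} = (1 + 1/5z)y_n
  ⇒ R(z) = (1 + 1/5z)/(1 − 4/5z).

Find x<0 with |R(x)|<1.
x=-0.56: |R|=0.6133
x=-2: |R|=0.2308
x=-10: |R|=0.1111
x=-100: |R|=0.2346
θ=4/5≥1/2 ⇒ |1+1/5x|<|1−4/5x| ∀x<0 ⇒ unbounded interval.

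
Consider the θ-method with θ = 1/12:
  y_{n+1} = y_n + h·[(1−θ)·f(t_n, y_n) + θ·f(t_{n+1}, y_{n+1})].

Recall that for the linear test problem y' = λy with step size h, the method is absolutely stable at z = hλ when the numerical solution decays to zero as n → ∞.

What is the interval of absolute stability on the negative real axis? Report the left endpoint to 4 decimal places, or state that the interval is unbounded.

(-2.4000, 0).

Test eqn y'=λy, z=hλ:
  y_{n+1} = y_n + z·[11/12·y_n + 1/12·y_{n+1}] ⇒ (1 − 1/12z)y_{n+1} = (1 + 11/12z)y_n
  ⇒ R(z) = (1 + 11/12z)/(1 − 1/12z).

Boundary: |R(x)|=1, x<0.
x=-1.54: |R|=0.3648
R=−1: 1+11/12x = −1+1/12x ⇒ -5/6x=2 ⇒ x=2/(-5/6)=-2.4000
Confirm numerically:
  x=-1.838: |R|=0.59387 <1
  x=-1.368: |R|=0.22801 <1
  x=-1.265: |R|=0.14436 <1
  x=-2.806: |R|=1.27421 >1
  x=-2.550: |R|=1.10309 >1
Interval (-2.4000, 0).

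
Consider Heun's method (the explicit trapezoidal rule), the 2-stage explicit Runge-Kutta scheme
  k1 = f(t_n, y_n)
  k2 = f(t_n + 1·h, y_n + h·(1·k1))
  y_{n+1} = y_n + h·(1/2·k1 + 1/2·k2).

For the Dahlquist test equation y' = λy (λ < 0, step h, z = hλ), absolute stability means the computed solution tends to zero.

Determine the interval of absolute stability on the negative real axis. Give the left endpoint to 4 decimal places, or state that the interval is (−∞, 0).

Set f=λy, z=hλ:
  order 2, 2-stage ⇒ R(z)=1+z+z^2/2
  (e.g. R(-1.5)=0.62500, |R|=0.62500)

Find x<0 with |R(x)|<1.
x=-1.5: |R|=0.6250
|R(-1.91)|=0.9140 |R(-1.1)|=0.5050 |R(-0.82)|=0.5162
Bisect:
  x_lo=-2.8275 |R|=2.1699  x_hi=-0.3462 |R|=0.7137
  mid=-1.58684 |R|=0.67219 →hi
  mid=-2.20717 |R|=1.22862 →lo
  mid=-1.89700 |R|=0.90231 →hi
  mid=-2.05208 |R|=1.05344 →lo
  mid=-1.97454 |R|=0.97487 →hi
  mid=-2.01331 |R|=1.01340 →lo
  mid=-1.99393 |R|=0.99395 →hi
  mid=-2.00362 |R|=1.00363 →lo
  ...
  [-2.00014,-1.99999] ⇒ x*=-2.0000
Stable set (-2.0000, 0).

z∈(-2.0000,0).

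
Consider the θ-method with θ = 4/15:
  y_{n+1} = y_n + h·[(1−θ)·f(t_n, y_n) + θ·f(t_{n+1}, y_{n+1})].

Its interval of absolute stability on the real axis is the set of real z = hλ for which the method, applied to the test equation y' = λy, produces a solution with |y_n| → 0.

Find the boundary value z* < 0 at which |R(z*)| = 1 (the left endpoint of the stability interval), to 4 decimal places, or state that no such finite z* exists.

z* = -4.2857.

Set f=λy, z=hλ:
  y_{n+1} = y_n + z·[11/15·y_n + 4/15·y_{n+1}] ⇒ (1 − 4/15z)y_{n+1} = (1 + 11/15z)y_n
  R(z) = (1 + 11/15z)/(1 − 4/15z).

Need |R(x)|<1, x<0.
x=-1.52: |R|=0.0816
R=−1: 1+11/15x = −1+4/15x ⇒ -7/15x=2 ⇒ x=2/(-7/15)=-4.2857
Confirm numerically:
  x=-3.302: |R|=0.75588 <1
  x=-2.764: |R|=0.59119 <1
  x=-2.262: |R|=0.41093 <1
  x=-4.786: |R|=1.10257 >1
  x=-4.441: |R|=1.03318 >1
Interval (-4.2857, 0).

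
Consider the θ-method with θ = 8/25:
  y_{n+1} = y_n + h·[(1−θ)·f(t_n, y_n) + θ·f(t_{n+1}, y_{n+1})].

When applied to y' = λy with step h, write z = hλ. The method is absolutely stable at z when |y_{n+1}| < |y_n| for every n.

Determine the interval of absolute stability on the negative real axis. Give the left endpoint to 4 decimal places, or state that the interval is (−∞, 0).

z∈(-5.5556,0).

With y'=λy (z=hλ):
  y_{n+1} = y_n + z·[17/25·y_n + 8/25·y_{n+1}] ⇒ (1 − 8/25z)y_{n+1} = (1 + 17/25z)y_n
  Hence R(z) = (1 + 17/25z)/(1 − 8/25z).

Boundary: |R(x)|=1, x<0.
x=-0.54: |R|=0.5396
R=−1: 1+17/25x = −1+8/25x ⇒ -9/25x=2 ⇒ x=2/(-9/25)=-5.5556
Confirm numerically:
  x=-5.142: |R|=0.94372 <1
  x=-4.665: |R|=0.87139 <1
  x=-3.967: |R|=0.74801 <1
  x=-6.041: |R|=1.05958 >1
  x=-5.706: |R|=1.01917 >1
Interval (-5.5556, 0).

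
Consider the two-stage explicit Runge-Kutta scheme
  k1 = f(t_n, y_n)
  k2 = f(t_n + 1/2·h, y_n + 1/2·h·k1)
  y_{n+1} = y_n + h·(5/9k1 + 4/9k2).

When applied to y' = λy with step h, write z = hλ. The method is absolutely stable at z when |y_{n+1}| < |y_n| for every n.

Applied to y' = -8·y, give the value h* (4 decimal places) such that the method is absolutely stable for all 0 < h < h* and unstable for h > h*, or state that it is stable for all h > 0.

(-4.5000,0); λ=-8 ⇒ h* = (9/2)/8 = 0.5625.

Test eqn y'=λy, z=hλ:
  k1=λy_n ⇒ h·k1=z·y_n;  k2=λ(1+1/2z)y_n ⇒ h·k2=z(1+1/2z)y_n
  y_{n+1}/y_n = 1 + 5/9z + 4/9z(1+1/2z) = 1 + z + 2/9z²
  so R(z) = 1 + z + 2/9z².

Need |R(x)|<1, x<0.
x=-1.57: |R|=0.0222
R=1: x+2/9x²=0 ⇒ x=−9/2=-4.5000; min R=1−1/(4·2/9)=-0.1250>−1
Confirm numerically:
  x=-4.087: |R|=0.62490 <1
  x=-3.532: |R|=0.24023 <1
  x=-3.398: |R|=0.16787 <1
  x=-2.349: |R|=0.12282 <1
  x=-4.829: |R|=1.35305 >1
  x=-4.556: |R|=1.05670 >1
Stable set (-4.5000, 0).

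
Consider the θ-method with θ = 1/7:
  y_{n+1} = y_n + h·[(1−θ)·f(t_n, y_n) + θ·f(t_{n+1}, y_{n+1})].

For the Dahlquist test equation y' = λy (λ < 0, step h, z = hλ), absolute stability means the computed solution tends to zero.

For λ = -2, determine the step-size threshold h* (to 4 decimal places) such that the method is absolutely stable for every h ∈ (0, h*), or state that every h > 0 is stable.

(-2.8000,0); λ=-2 ⇒ h* = (14/5)/2 = 1.4000.

On y'=λy, z=hλ:
  y_{n+1} = y_n + z·[6/7·y_n + 1/7·y_{n+1}] ⇒ (1 − 1/7z)y_{n+1} = (1 + 6/7z)y_n
  so R(z) = (1 + 6/7z)/(1 − 1/7z).

Find x<0 with |R(x)|<1.
x=-1.12: |R|=0.0345
R=−1: 1+6/7x = −1+1/7x ⇒ -5/7x=2 ⇒ x=2/(-5/7)=-2.8000
Confirm numerically:
  x=-2.759: |R|=0.97899 <1
  x=-2.713: |R|=0.95521 <1
  x=-2.337: |R|=0.75206 <1
  x=-1.128: |R|=0.02854 <1
  x=-3.355: |R|=1.26799 >1
  x=-2.978: |R|=1.08920 >1
Stable set (-2.8000, 0).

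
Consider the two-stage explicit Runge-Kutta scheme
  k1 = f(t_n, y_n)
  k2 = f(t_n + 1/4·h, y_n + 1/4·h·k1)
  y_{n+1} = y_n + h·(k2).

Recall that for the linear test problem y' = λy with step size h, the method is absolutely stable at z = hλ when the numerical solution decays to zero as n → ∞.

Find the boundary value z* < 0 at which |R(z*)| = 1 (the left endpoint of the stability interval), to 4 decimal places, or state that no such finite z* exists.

left endpoint -4.0000.

On y'=λy, z=hλ:
  k1=λy_n ⇒ h·k1=z·y_n;  k2=λ(1+1/4z)y_n ⇒ h·k2=z(1+1/4z)y_n
  y_{n+1}/y_n = 1 + z(1+1/4z) = 1 + z + 1/4z²
  so R(z) = 1 + z + 1/4z².

Need |R(x)|<1, x<0.
x=-0.36: |R|=0.6724
R=1: x+1/4x²=0 ⇒ x=−4=-4.0000; min R=1−1/(4·1/4)=0.0000>−1
Confirm numerically:
  x=-3.323: |R|=0.43758 <1
  x=-3.306: |R|=0.42641 <1
  x=-2.921: |R|=0.21206 <1
  x=-4.240: |R|=1.25440 >1
  x=-4.222: |R|=1.23432 >1
Interval (-4.0000, 0).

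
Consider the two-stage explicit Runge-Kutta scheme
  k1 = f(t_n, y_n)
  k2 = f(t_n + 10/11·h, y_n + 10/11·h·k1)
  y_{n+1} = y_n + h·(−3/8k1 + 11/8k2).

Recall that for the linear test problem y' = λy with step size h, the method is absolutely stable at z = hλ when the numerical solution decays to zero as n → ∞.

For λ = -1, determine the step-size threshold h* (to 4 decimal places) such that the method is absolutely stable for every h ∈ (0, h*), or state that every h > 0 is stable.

On y'=λy, z=hλ:
  k1=λy_n ⇒ h·k1=z·y_n;  k2=λ(1+10/11z)y_n ⇒ h·k2=z(1+10/11z)y_n
  y_{n+1}/y_n = 1 − 3/8z + 11/8z(1+10/11z) = 1 + z + 5/4z²
  ⇒ R(z) = 1 + z + 5/4z².

Boundary: |R(x)|=1, x<0.
x=-1.56: |R|=2.4820
R=1: x+5/4x²=0 ⇒ x=−4/5=-0.8000; min R=1−1/(4·5/4)=0.8000>−1
Confirm numerically:
  x=-0.740: |R|=0.94450 <1
  x=-0.681: |R|=0.89870 <1
  x=-0.552: |R|=0.82888 <1
  x=-0.468: |R|=0.80578 <1
  x=-1.153: |R|=1.50876 >1
  x=-1.047: |R|=1.32326 >1
  x=-0.983: |R|=1.22486 >1
Interval (-0.8000, 0).

(-0.8000,0); λ=-1 ⇒ h* = (4/5)/1 = 0.8000.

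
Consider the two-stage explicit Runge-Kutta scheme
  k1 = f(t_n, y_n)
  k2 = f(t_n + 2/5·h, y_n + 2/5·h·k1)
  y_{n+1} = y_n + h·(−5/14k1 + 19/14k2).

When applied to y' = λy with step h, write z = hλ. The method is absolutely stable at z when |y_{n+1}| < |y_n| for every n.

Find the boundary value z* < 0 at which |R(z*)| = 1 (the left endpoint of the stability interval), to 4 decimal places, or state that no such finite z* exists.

z* = -1.8421.

Test eqn y'=λy, z=hλ:
  k1=λy_n ⇒ h·k1=z·y_n;  k2=λ(1+2/5z)y_n ⇒ h·k2=z(1+2/5z)y_n
  y_{n+1}/y_n = 1 − 5/14z + 19/14z(1+2/5z) = 1 + z + 19/35z²
  so R(z) = 1 + z + 19/35z².

Solve |R(x)|<1 on ℝ⁻.
x=-1.37: |R|=0.6489
R=1: x+19/35x²=0 ⇒ x=−35/19=-1.8421; min R=1−1/(4·19/35)=0.5395>−1
Confirm numerically:
  x=-1.672: |R|=0.84560 <1
  x=-1.402: |R|=0.66504 <1
  x=-0.950: |R|=0.53993 <1
  x=-2.008: |R|=1.18083 >1
  x=-1.883: |R|=1.04180 >1
  x=-1.874: |R|=1.03245 >1
So |R|<1 on (-1.8421, 0).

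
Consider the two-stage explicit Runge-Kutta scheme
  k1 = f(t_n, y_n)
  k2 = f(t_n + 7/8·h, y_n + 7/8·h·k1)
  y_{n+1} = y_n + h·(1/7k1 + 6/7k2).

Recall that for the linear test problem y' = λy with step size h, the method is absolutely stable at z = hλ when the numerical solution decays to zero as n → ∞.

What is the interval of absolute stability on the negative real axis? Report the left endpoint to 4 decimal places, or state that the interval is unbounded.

Set f=λy, z=hλ:
  k1=λy_n ⇒ h·k1=z·y_n;  k2=λ(1+7/8z)y_n ⇒ h·k2=z(1+7/8z)y_n
  y_{n+1}/y_n = 1 + 1/7z + 6/7z(1+7/8z) = 1 + z + 3/4z²
  so R(z) = 1 + z + 3/4z².

Boundary: |R(x)|=1, x<0.
x=-1.31: |R|=0.9771
R=1: x+3/4x²=0 ⇒ x=−4/3=-1.3333; min R=1−1/(4·3/4)=0.6667>−1
Confirm numerically:
  x=-1.219: |R|=0.89547 <1
  x=-1.151: |R|=0.84260 <1
  x=-1.047: |R|=0.77516 <1
  x=-0.564: |R|=0.67457 <1
  x=-1.915: |R|=1.83542 >1
  x=-1.817: |R|=1.65912 >1
  x=-1.537: |R|=1.23478 >1
Stable set (-1.3333, 0).

(-1.3333, 0).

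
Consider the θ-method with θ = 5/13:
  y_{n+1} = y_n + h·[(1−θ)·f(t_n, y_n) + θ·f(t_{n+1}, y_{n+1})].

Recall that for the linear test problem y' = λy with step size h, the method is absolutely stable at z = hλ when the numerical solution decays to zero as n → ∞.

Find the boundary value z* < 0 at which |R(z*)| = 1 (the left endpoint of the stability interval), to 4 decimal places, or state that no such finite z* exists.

left endpoint -8.6667.

With y'=λy (z=hλ):
  y_{n+1} = y_n + z·[8/13·y_n + 5/13·y_{n+1}] ⇒ (1 − 5/13z)y_{n+1} = (1 + 8/13z)y_n
  so R(z) = (1 + 8/13z)/(1 − 5/13z).

Solve |R(x)|<1 on ℝ⁻.
x=-1.12: |R|=0.2172
R=−1: 1+8/13x = −1+5/13x ⇒ -3/13x=2 ⇒ x=2/(-3/13)=-8.6667
Confirm numerically:
  x=-8.290: |R|=0.97925 <1
  x=-6.330: |R|=0.84300 <1
  x=-5.730: |R|=0.78848 <1
  x=-8.951: |R|=1.01477 >1
  x=-8.789: |R|=1.00644 >1
So |R|<1 on (-8.6667, 0).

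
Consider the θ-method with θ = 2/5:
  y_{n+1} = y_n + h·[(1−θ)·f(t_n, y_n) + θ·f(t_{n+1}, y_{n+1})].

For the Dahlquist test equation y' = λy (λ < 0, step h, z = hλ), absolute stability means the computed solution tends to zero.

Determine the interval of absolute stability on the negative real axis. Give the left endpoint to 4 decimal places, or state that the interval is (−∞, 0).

With y'=λy (z=hλ):
  y_{n+1} = y_n + z·[3/5·y_n + 2/5·y_{n+1}] ⇒ (1 − 2/5z)y_{n+1} = (1 + 3/5z)y_n
  Hence R(z) = (1 + 3/5z)/(1 − 2/5z).

Find x<0 with |R(x)|<1.
x=-0.34: |R|=0.7007
R=−1: 1+3/5x = −1+2/5x ⇒ -1/5x=2 ⇒ x=2/(-1/5)=-10.0000
Confirm numerically:
  x=-8.013: |R|=0.90550 <1
  x=-7.567: |R|=0.87916 <1
  x=-5.676: |R|=0.73557 <1
  x=-10.341: |R|=1.01328 >1
  x=-10.039: |R|=1.00156 >1
So |R|<1 on (-10.0000, 0).

(-10.0000, 0).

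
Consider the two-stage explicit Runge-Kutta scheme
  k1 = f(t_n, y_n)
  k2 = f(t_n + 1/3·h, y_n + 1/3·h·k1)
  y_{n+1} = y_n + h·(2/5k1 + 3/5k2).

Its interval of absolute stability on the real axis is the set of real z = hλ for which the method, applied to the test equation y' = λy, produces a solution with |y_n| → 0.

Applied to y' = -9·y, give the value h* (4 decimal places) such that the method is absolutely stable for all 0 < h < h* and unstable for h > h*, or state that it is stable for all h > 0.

(-5.0000,0); λ=-9 ⇒ h* = (5)/9 = 0.5556.

Set f=λy, z=hλ:
  k1=λy_n ⇒ h·k1=z·y_n;  k2=λ(1+1/3z)y_n ⇒ h·k2=z(1+1/3z)y_n
  y_{n+1}/y_n = 1 + 2/5z + 3/5z(1+1/3z) = 1 + z + 1/5z²
  Hence R(z) = 1 + z + 1/5z².

Solve |R(x)|<1 on ℝ⁻.
x=-0.31: |R|=0.7092
R=1: x+1/5x²=0 ⇒ x=−5=-5.0000; min R=1−1/(4·1/5)=-0.2500>−1
Confirm numerically:
  x=-4.100: |R|=0.26200 <1
  x=-3.493: |R|=0.05279 <1
  x=-3.432: |R|=0.07628 <1
  x=-2.846: |R|=0.22606 <1
  x=-5.354: |R|=1.37906 >1
  x=-5.352: |R|=1.37678 >1
  x=-5.152: |R|=1.15662 >1
Interval (-5.0000, 0).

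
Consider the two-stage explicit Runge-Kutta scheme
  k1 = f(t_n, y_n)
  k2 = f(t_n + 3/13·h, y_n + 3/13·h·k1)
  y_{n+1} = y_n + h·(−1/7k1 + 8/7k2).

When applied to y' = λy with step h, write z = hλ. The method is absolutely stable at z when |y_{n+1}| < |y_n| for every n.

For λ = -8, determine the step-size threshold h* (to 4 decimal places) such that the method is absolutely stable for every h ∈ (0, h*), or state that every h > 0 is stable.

With y'=λy (z=hλ):
  k1=λy_n ⇒ h·k1=z·y_n;  k2=λ(1+3/13z)y_n ⇒ h·k2=z(1+3/13z)y_n
  y_{n+1}/y_n = 1 − 1/7z + 8/7z(1+3/13z) = 1 + z + 24/91z²
  so R(z) = 1 + z + 24/91z².

Solve |R(x)|<1 on ℝ⁻.
x=-0.45: |R|=0.6034
R=1: x+24/91x²=0 ⇒ x=−91/24=-3.7917; min R=1−1/(4·24/91)=0.0521>−1
Confirm numerically:
  x=-3.296: |R|=0.56913 <1
  x=-2.908: |R|=0.32228 <1
  x=-1.528: |R|=0.08777 <1
  x=-3.886: |R|=1.09668 >1
  x=-3.845: |R|=1.05408 >1
Interval (-3.7917, 0).

(-3.7917,0); λ=-8 ⇒ h* = (91/24)/8 = 0.4740.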